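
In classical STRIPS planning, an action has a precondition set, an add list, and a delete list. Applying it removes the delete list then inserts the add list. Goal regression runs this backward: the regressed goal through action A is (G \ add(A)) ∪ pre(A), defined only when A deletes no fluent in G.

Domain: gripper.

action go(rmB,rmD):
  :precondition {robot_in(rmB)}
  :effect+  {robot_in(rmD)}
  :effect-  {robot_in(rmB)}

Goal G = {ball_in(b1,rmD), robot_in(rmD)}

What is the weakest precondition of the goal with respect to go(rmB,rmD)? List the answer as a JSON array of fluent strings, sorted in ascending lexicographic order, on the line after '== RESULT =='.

Compute (G \ add) ∪ pre:
  G ∩ del = {}  (empty — regression defined)
  G \ add = {ball_in(b1,rmD), robot_in(rmD)} \ {robot_in(rmD)} = {ball_in(b1,rmD)}
  ∪ pre   = {ball_in(b1,rmD)} ∪ {robot_in(rmB)}
          = {ball_in(b1,rmD), robot_in(rmB)}

== RESULT ==
["ball_in(b1,rmD)", "robot_in(rmB)"]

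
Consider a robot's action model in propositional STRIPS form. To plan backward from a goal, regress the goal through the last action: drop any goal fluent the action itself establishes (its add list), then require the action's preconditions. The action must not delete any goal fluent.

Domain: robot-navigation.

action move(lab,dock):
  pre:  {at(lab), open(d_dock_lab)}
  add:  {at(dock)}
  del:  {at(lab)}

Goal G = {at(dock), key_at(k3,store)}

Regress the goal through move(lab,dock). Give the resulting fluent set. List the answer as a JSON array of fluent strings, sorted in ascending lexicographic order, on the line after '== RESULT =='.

Regress:
  G ∩ del = {}  (empty — regression defined)
  G \ add = {at(dock), key_at(k3,store)} \ {at(dock)} = {key_at(k3,store)}
  ∪ pre   = {key_at(k3,store)} ∪ {at(lab), open(d_dock_lab)}
          = {at(lab), key_at(k3,store), open(d_dock_lab)}

== RESULT ==
["at(lab)", "key_at(k3,store)", "open(d_dock_lab)"]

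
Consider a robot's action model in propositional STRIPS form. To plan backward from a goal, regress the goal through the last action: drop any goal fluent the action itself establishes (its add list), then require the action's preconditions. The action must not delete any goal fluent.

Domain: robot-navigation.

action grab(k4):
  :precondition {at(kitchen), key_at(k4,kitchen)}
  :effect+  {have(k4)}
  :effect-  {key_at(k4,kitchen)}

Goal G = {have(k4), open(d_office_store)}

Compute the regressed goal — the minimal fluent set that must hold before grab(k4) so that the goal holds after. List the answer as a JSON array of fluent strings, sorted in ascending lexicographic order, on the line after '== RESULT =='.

Regress:
  G ∩ del = {}  (empty — regression defined)
  G \ add = {have(k4), open(d_office_store)} \ {have(k4)} = {open(d_office_store)}
  ∪ pre   = {open(d_office_store)} ∪ {at(kitchen), key_at(k4,kitchen)}
          = {at(kitchen), key_at(k4,kitchen), open(d_office_store)}

== RESULT ==
["at(kitchen)", "key_at(k4,kitchen)", "open(d_office_store)"]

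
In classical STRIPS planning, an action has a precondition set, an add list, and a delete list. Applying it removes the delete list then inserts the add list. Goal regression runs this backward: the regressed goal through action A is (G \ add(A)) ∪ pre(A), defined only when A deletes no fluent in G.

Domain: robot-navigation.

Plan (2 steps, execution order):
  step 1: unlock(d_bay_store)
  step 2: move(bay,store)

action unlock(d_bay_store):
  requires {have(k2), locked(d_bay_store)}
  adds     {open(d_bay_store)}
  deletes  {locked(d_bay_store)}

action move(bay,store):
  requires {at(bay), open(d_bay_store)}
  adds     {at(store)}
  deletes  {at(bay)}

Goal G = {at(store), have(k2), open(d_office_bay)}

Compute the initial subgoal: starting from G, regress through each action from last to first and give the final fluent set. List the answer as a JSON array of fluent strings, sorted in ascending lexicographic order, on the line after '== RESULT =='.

Work backward from the goal:
  through step 2 (move(bay,store)): drop {at(store)}, keep {have(k2), open(d_office_bay)}, require {at(bay), open(d_bay_store)}
    → {at(bay), have(k2), open(d_bay_store), open(d_office_bay)}
  through step 1 (unlock(d_bay_store)): drop {open(d_bay_store)}, keep {at(bay), have(k2), open(d_office_bay)}, require {have(k2), locked(d_bay_store)}
    → {at(bay), have(k2), locked(d_bay_store), open(d_office_bay)}

== RESULT ==
["at(bay)", "have(k2)", "locked(d_bay_store)", "open(d_office_bay)"]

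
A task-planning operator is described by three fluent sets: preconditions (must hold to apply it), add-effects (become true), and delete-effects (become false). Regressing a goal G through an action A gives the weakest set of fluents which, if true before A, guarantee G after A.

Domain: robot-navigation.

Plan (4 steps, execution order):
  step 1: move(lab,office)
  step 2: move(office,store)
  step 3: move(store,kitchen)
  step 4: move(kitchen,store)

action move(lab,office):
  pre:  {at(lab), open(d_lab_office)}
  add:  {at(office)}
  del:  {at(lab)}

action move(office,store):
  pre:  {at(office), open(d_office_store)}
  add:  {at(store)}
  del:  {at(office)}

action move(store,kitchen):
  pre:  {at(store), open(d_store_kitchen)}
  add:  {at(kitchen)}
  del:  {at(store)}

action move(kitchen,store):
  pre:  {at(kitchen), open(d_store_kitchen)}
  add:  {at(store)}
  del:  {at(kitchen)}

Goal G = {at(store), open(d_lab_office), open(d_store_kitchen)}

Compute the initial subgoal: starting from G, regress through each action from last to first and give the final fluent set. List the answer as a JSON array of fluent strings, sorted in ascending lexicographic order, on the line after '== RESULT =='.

Regress step by step:
  through step 4 (move(kitchen,store)): drop {at(store)}, keep {open(d_lab_office), open(d_store_kitchen)}, require {at(kitchen), open(d_store_kitchen)}
    → {at(kitchen), open(d_lab_office), open(d_store_kitchen)}
  through step 3 (move(store,kitchen)): drop {at(kitchen)}, keep {open(d_lab_office), open(d_store_kitchen)}, require {at(store), open(d_store_kitchen)}
    → {at(store), open(d_lab_office), open(d_store_kitchen)}
  through step 2 (move(office,store)): drop {at(store)}, keep {open(d_lab_office), open(d_store_kitchen)}, require {at(office), open(d_office_store)}
    → {at(office), open(d_lab_office), open(d_office_store), open(d_store_kitchen)}
  through step 1 (move(lab,office)): drop {at(office)}, keep {open(d_lab_office), open(d_office_store), open(d_store_kitchen)}, require {at(lab), open(d_lab_office)}
    → {at(lab), open(d_lab_office), open(d_office_store), open(d_store_kitchen)}

== RESULT ==
["at(lab)", "open(d_lab_office)", "open(d_office_store)", "open(d_store_kitchen)"]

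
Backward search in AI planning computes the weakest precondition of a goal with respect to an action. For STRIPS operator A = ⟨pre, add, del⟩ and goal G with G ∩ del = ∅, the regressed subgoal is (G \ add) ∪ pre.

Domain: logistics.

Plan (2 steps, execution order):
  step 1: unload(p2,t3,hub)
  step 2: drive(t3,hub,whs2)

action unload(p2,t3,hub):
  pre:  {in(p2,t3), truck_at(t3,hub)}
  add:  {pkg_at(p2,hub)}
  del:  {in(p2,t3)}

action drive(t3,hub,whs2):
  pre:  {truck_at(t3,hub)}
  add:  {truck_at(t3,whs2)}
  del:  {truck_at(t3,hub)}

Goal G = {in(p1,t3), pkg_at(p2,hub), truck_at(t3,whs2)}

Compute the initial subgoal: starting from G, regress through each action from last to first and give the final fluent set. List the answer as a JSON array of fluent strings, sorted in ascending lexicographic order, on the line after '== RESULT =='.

Regress step by step:
  through step 2 (drive(t3,hub,whs2)): drop {truck_at(t3,whs2)}, keep {in(p1,t3), pkg_at(p2,hub)}, require {truck_at(t3,hub)}
    → {in(p1,t3), pkg_at(p2,hub), truck_at(t3,hub)}
  through step 1 (unload(p2,t3,hub)): drop {pkg_at(p2,hub)}, keep {in(p1,t3), truck_at(t3,hub)}, require {in(p2,t3), truck_at(t3,hub)}
    → {in(p1,t3), in(p2,t3), truck_at(t3,hub)}

== RESULT ==
["in(p1,t3)", "in(p2,t3)", "truck_at(t3,hub)"]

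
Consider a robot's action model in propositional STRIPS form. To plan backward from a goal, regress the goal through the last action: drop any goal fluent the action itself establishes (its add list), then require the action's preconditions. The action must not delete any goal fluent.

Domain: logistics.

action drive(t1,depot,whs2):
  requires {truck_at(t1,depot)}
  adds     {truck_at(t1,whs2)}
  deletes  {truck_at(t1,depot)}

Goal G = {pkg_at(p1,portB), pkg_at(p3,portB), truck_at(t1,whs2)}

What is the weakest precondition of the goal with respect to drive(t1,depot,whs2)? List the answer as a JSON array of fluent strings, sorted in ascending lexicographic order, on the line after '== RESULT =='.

Regress:
  G ∩ del = {}  (empty — regression defined)
  G \ add = {pkg_at(p1,portB), pkg_at(p3,portB), truck_at(t1,whs2)} \ {truck_at(t1,whs2)} = {pkg_at(p1,portB), pkg_at(p3,portB)}
  ∪ pre   = {pkg_at(p1,portB), pkg_at(p3,portB)} ∪ {truck_at(t1,depot)}
          = {pkg_at(p1,portB), pkg_at(p3,portB), truck_at(t1,depot)}

== RESULT ==
["pkg_at(p1,portB)", "pkg_at(p3,portB)", "truck_at(t1,depot)"]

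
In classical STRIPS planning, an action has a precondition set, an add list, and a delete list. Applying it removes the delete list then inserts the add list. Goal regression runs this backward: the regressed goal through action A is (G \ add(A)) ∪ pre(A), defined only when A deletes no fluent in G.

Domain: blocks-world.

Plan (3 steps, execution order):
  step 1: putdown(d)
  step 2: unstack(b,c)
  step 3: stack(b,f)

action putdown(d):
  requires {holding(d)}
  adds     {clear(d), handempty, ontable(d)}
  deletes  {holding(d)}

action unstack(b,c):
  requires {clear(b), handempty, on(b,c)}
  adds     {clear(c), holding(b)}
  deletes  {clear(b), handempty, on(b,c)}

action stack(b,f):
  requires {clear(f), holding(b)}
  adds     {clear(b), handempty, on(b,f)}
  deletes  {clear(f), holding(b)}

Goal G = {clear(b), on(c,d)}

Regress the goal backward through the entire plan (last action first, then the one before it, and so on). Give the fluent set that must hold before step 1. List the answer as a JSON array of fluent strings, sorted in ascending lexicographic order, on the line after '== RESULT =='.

Work backward from the goal:
  through step 3 (stack(b,f)): drop {clear(b)}, keep {on(c,d)}, require {clear(f), holding(b)}
    → {clear(f), holding(b), on(c,d)}
  through step 2 (unstack(b,c)): drop {holding(b)}, keep {clear(f), on(c,d)}, require {clear(b), handempty, on(b,c)}
    → {clear(b), clear(f), handempty, on(b,c), on(c,d)}
  through step 1 (putdown(d)): drop {handempty}, keep {clear(b), clear(f), on(b,c), on(c,d)}, require {holding(d)}
    → {clear(b), clear(f), holding(d), on(b,c), on(c,d)}

== RESULT ==
["clear(b)", "clear(f)", "holding(d)", "on(b,c)", "on(c,d)"]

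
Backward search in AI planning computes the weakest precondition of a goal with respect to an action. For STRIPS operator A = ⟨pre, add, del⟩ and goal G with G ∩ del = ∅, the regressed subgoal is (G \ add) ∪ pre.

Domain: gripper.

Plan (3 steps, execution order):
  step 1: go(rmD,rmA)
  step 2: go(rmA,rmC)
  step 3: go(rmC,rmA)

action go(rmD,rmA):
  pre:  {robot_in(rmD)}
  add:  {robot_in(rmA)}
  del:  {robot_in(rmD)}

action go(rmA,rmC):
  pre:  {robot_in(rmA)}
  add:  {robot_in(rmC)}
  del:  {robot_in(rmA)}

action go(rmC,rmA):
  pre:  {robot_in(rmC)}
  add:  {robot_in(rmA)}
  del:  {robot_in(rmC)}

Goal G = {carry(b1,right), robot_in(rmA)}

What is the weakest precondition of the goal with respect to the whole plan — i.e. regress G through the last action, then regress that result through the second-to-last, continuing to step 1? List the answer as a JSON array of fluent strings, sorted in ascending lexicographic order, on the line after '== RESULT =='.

Regress step by step:
  through step 3 (go(rmC,rmA)): drop {robot_in(rmA)}, keep {carry(b1,right)}, require {robot_in(rmC)}
    → {carry(b1,right), robot_in(rmC)}
  through step 2 (go(rmA,rmC)): drop {robot_in(rmC)}, keep {carry(b1,right)}, require {robot_in(rmA)}
    → {carry(b1,right), robot_in(rmA)}
  through step 1 (go(rmD,rmA)): drop {robot_in(rmA)}, keep {carry(b1,right)}, require {robot_in(rmD)}
    → {carry(b1,right), robot_in(rmD)}

== RESULT ==
["carry(b1,right)", "robot_in(rmD)"]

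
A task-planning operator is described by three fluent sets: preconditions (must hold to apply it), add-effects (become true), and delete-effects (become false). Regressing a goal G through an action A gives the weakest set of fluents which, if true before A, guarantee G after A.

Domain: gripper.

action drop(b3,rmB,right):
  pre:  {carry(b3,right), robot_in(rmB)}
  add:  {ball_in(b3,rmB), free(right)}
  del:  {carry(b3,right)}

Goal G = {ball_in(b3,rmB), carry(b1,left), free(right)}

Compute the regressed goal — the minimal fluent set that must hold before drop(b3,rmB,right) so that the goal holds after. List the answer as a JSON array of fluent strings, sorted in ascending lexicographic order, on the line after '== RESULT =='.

Compute (G \ add) ∪ pre:
  G ∩ del = {}  (empty — regression defined)
  G \ add = {ball_in(b3,rmB), carry(b1,left), free(right)} \ {ball_in(b3,rmB), free(right)} = {carry(b1,left)}
  ∪ pre   = {carry(b1,left)} ∪ {carry(b3,right), robot_in(rmB)}
          = {carry(b1,left), carry(b3,right), robot_in(rmB)}

== RESULT ==
["carry(b1,left)", "carry(b3,right)", "robot_in(rmB)"]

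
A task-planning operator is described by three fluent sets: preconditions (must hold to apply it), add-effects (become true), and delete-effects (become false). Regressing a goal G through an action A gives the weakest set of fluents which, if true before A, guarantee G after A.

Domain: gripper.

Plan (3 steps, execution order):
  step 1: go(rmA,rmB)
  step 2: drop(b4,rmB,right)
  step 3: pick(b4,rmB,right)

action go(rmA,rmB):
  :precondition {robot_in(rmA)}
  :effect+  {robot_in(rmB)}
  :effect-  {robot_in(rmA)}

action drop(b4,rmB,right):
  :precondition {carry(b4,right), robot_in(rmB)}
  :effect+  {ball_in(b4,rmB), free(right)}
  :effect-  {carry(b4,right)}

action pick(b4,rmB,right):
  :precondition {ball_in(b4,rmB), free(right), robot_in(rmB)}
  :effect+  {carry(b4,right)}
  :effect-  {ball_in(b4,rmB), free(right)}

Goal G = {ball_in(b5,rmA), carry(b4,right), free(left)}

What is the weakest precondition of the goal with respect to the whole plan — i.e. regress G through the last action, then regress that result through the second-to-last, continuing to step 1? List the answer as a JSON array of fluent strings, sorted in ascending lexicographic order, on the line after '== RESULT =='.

Work backward from the goal:
  through step 3 (pick(b4,rmB,right)): drop {carry(b4,right)}, keep {ball_in(b5,rmA), free(left)}, require {ball_in(b4,rmB), free(right), robot_in(rmB)}
    → {ball_in(b4,rmB), ball_in(b5,rmA), free(left), free(right), robot_in(rmB)}
  through step 2 (drop(b4,rmB,right)): drop {ball_in(b4,rmB), free(right)}, keep {ball_in(b5,rmA), free(left), robot_in(rmB)}, require {carry(b4,right), robot_in(rmB)}
    → {ball_in(b5,rmA), carry(b4,right), free(left), robot_in(rmB)}
  through step 1 (go(rmA,rmB)): drop {robot_in(rmB)}, keep {ball_in(b5,rmA), carry(b4,right), free(left)}, require {robot_in(rmA)}
    → {ball_in(b5,rmA), carry(b4,right), free(left), robot_in(rmA)}

== RESULT ==
["ball_in(b5,rmA)", "carry(b4,right)", "free(left)", "robot_in(rmA)"]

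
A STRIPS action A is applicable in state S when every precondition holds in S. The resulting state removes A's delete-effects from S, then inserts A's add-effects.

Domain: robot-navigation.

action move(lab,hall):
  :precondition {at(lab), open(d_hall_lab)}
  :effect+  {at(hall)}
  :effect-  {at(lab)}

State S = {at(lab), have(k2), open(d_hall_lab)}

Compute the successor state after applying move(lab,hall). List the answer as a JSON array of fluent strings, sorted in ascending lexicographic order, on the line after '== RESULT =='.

Progress:
  pre ⊆ S: {at(lab), open(d_hall_lab)} ⊆ S  — applicable
  S \ del = {have(k2), open(d_hall_lab)}
  ∪ add   = {at(hall), have(k2), open(d_hall_lab)}

== RESULT ==
["at(hall)", "have(k2)", "open(d_hall_lab)"]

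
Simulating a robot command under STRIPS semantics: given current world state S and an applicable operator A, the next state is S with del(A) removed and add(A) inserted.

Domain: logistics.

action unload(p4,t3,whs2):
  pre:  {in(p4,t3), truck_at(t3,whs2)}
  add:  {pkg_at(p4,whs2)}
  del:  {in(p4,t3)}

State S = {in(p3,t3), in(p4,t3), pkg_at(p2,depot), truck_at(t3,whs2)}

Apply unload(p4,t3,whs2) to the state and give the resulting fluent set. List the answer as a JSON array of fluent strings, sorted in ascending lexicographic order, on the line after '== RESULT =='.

Compute (S \ del) ∪ add:
  pre ⊆ S: {in(p4,t3), truck_at(t3,whs2)} ⊆ S  — applicable
  S \ del = {in(p3,t3), pkg_at(p2,depot), truck_at(t3,whs2)}
  ∪ add   = {in(p3,t3), pkg_at(p2,depot), pkg_at(p4,whs2), truck_at(t3,whs2)}

== RESULT ==
["in(p3,t3)", "pkg_at(p2,depot)", "pkg_at(p4,whs2)", "truck_at(t3,whs2)"]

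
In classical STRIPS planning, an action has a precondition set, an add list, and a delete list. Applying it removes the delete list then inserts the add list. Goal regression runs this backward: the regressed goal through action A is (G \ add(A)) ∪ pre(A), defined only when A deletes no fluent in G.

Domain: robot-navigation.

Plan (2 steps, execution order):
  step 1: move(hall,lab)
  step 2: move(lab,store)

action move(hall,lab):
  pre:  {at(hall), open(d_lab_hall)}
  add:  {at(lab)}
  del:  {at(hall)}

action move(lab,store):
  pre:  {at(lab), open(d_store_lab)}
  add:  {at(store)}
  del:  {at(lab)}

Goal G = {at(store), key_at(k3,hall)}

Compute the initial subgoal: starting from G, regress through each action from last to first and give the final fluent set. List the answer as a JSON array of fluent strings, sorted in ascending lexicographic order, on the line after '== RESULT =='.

Work backward from the goal:
  through step 2 (move(lab,store)): drop {at(store)}, keep {key_at(k3,hall)}, require {at(lab), open(d_store_lab)}
    → {at(lab), key_at(k3,hall), open(d_store_lab)}
  through step 1 (move(hall,lab)): drop {at(lab)}, keep {key_at(k3,hall), open(d_store_lab)}, require {at(hall), open(d_lab_hall)}
    → {at(hall), key_at(k3,hall), open(d_lab_hall), open(d_store_lab)}

== RESULT ==
["at(hall)", "key_at(k3,hall)", "open(d_lab_hall)", "open(d_store_lab)"]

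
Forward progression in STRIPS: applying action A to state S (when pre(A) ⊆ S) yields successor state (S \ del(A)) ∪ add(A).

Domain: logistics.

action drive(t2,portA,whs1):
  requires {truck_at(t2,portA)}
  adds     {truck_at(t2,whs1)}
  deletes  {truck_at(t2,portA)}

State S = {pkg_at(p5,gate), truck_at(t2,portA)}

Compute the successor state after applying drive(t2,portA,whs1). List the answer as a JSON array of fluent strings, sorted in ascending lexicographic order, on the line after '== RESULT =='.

Compute (S \ del) ∪ add:
  pre ⊆ S: {truck_at(t2,portA)} ⊆ S  — applicable
  S \ del = {pkg_at(p5,gate)}
  ∪ add   = {pkg_at(p5,gate), truck_at(t2,whs1)}

== RESULT ==
["pkg_at(p5,gate)", "truck_at(t2,whs1)"]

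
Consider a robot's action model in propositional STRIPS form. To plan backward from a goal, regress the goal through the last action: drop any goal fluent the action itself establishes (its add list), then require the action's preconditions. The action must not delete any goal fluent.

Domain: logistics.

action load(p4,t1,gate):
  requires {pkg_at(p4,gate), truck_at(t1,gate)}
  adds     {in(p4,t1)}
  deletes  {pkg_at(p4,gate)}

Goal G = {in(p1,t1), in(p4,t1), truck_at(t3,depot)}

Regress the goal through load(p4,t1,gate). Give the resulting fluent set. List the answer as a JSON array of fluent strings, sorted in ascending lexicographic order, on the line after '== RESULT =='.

Compute (G \ add) ∪ pre:
  G ∩ del = {}  (empty — regression defined)
  G \ add = {in(p1,t1), in(p4,t1), truck_at(t3,depot)} \ {in(p4,t1)} = {in(p1,t1), truck_at(t3,depot)}
  ∪ pre   = {in(p1,t1), truck_at(t3,depot)} ∪ {pkg_at(p4,gate), truck_at(t1,gate)}
          = {in(p1,t1), pkg_at(p4,gate), truck_at(t1,gate), truck_at(t3,depot)}

== RESULT ==
["in(p1,t1)", "pkg_at(p4,gate)", "truck_at(t1,gate)", "truck_at(t3,depot)"]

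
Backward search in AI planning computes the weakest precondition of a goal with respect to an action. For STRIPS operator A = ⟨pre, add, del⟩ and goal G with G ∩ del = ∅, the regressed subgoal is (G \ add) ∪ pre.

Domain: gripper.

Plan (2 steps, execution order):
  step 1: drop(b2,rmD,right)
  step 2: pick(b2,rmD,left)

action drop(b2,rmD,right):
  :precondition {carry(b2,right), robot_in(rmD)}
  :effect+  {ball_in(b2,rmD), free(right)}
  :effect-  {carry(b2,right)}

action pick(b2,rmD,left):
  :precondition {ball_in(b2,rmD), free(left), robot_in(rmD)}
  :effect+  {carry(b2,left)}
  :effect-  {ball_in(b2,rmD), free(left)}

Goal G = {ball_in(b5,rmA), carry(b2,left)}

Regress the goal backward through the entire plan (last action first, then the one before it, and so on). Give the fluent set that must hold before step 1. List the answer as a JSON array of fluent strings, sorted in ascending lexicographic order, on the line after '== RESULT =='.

Regress step by step:
  through step 2 (pick(b2,rmD,left)): drop {carry(b2,left)}, keep {ball_in(b5,rmA)}, require {ball_in(b2,rmD), free(left), robot_in(rmD)}
    → {ball_in(b2,rmD), ball_in(b5,rmA), free(left), robot_in(rmD)}
  through step 1 (drop(b2,rmD,right)): drop {ball_in(b2,rmD)}, keep {ball_in(b5,rmA), free(left), robot_in(rmD)}, require {carry(b2,right), robot_in(rmD)}
    → {ball_in(b5,rmA), carry(b2,right), free(left), robot_in(rmD)}

== RESULT ==
["ball_in(b5,rmA)", "carry(b2,right)", "free(left)", "robot_in(rmD)"]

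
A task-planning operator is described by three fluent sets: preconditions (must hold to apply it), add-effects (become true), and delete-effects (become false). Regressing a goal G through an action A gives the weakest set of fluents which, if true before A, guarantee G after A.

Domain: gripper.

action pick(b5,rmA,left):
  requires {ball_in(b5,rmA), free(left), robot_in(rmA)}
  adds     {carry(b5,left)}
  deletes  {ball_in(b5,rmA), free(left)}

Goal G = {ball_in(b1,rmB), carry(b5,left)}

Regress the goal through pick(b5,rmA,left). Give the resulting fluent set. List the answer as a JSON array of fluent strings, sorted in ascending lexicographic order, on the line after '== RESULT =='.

Compute (G \ add) ∪ pre:
  G ∩ del = {}  (empty — regression defined)
  G \ add = {ball_in(b1,rmB), carry(b5,left)} \ {carry(b5,left)} = {ball_in(b1,rmB)}
  ∪ pre   = {ball_in(b1,rmB)} ∪ {ball_in(b5,rmA), free(left), robot_in(rmA)}
          = {ball_in(b1,rmB), ball_in(b5,rmA), free(left), robot_in(rmA)}

== RESULT ==
["ball_in(b1,rmB)", "ball_in(b5,rmA)", "free(left)", "robot_in(rmA)"]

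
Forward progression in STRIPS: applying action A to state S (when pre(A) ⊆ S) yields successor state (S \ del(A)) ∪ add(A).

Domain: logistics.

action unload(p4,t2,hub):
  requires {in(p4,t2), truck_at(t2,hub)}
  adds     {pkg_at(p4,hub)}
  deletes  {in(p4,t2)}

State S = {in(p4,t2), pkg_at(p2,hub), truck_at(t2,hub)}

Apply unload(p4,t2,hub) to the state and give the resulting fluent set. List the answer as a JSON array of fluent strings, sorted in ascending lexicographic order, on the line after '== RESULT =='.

Compute (S \ del) ∪ add:
  pre ⊆ S: {in(p4,t2), truck_at(t2,hub)} ⊆ S  — applicable
  S \ del = {pkg_at(p2,hub), truck_at(t2,hub)}
  ∪ add   = {pkg_at(p2,hub), pkg_at(p4,hub), truck_at(t2,hub)}

== RESULT ==
["pkg_at(p2,hub)", "pkg_at(p4,hub)", "truck_at(t2,hub)"]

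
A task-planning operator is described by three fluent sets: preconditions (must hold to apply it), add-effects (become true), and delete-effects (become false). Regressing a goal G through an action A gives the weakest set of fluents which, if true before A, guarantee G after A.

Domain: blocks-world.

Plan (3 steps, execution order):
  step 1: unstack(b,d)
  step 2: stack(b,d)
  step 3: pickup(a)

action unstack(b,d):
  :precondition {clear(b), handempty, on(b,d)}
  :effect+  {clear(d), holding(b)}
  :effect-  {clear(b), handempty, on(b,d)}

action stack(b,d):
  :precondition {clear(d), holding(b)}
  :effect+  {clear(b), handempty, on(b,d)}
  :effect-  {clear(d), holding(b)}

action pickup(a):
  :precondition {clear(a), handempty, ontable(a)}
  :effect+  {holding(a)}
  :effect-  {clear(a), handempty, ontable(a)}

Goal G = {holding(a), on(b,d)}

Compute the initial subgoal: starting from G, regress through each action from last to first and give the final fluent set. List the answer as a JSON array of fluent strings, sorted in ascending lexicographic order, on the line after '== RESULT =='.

Regress step by step:
  through step 3 (pickup(a)): drop {holding(a)}, keep {on(b,d)}, require {clear(a), handempty, ontable(a)}
    → {clear(a), handempty, on(b,d), ontable(a)}
  through step 2 (stack(b,d)): drop {handempty, on(b,d)}, keep {clear(a), ontable(a)}, require {clear(d), holding(b)}
    → {clear(a), clear(d), holding(b), ontable(a)}
  through step 1 (unstack(b,d)): drop {clear(d), holding(b)}, keep {clear(a), ontable(a)}, require {clear(b), handempty, on(b,d)}
    → {clear(a), clear(b), handempty, on(b,d), ontable(a)}

== RESULT ==
["clear(a)", "clear(b)", "handempty", "on(b,d)", "ontable(a)"]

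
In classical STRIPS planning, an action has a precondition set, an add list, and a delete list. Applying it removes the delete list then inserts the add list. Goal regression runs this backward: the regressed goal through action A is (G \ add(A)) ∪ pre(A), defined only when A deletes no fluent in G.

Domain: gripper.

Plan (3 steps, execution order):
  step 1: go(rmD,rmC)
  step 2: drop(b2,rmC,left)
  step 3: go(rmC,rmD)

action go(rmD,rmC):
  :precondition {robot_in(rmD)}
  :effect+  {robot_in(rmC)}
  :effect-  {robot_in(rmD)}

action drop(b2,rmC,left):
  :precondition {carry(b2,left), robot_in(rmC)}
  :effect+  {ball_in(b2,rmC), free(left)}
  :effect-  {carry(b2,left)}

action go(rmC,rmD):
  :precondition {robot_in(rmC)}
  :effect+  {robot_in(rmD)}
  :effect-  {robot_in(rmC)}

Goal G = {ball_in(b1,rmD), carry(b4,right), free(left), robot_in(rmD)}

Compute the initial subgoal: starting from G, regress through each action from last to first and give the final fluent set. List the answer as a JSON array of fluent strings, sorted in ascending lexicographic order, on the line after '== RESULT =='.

Regress step by step:
  through step 3 (go(rmC,rmD)): drop {robot_in(rmD)}, keep {ball_in(b1,rmD), carry(b4,right), free(left)}, require {robot_in(rmC)}
    → {ball_in(b1,rmD), carry(b4,right), free(left), robot_in(rmC)}
  through step 2 (drop(b2,rmC,left)): drop {free(left)}, keep {ball_in(b1,rmD), carry(b4,right), robot_in(rmC)}, require {carry(b2,left), robot_in(rmC)}
    → {ball_in(b1,rmD), carry(b2,left), carry(b4,right), robot_in(rmC)}
  through step 1 (go(rmD,rmC)): drop {robot_in(rmC)}, keep {ball_in(b1,rmD), carry(b2,left), carry(b4,right)}, require {robot_in(rmD)}
    → {ball_in(b1,rmD), carry(b2,left), carry(b4,right), robot_in(rmD)}

== RESULT ==
["ball_in(b1,rmD)", "carry(b2,left)", "carry(b4,right)", "robot_in(rmD)"]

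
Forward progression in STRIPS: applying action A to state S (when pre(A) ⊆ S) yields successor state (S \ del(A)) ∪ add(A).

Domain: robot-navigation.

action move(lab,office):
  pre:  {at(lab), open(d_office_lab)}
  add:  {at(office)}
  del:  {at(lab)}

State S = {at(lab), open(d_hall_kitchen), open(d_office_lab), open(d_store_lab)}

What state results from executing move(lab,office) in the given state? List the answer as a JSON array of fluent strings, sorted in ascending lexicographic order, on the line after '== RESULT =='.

Compute (S \ del) ∪ add:
  pre ⊆ S: {at(lab), open(d_office_lab)} ⊆ S  — applicable
  S \ del = {open(d_hall_kitchen), open(d_office_lab), open(d_store_lab)}
  ∪ add   = {at(office), open(d_hall_kitchen), open(d_office_lab), open(d_store_lab)}

== RESULT ==
["at(office)", "open(d_hall_kitchen)", "open(d_office_lab)", "open(d_store_lab)"]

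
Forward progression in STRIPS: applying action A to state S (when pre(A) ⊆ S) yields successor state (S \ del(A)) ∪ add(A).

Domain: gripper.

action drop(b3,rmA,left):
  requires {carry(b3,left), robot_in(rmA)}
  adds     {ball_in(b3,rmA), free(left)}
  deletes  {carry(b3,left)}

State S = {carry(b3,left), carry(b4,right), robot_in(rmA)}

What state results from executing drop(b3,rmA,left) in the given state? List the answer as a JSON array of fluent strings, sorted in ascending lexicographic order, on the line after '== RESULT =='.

Compute (S \ del) ∪ add:
  pre ⊆ S: {carry(b3,left), robot_in(rmA)} ⊆ S  — applicable
  S \ del = {carry(b4,right), robot_in(rmA)}
  ∪ add   = {ball_in(b3,rmA), carry(b4,right), free(left), robot_in(rmA)}

== RESULT ==
["ball_in(b3,rmA)", "carry(b4,right)", "free(left)", "robot_in(rmA)"]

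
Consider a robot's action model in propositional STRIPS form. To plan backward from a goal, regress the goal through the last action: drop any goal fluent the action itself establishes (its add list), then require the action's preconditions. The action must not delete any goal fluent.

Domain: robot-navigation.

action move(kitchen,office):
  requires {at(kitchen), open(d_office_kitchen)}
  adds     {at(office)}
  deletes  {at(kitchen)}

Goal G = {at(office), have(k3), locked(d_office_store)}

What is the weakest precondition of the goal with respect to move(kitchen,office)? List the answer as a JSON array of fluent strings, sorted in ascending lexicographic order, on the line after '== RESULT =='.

Compute (G \ add) ∪ pre:
  G ∩ del = {}  (empty — regression defined)
  G \ add = {at(office), have(k3), locked(d_office_store)} \ {at(office)} = {have(k3), locked(d_office_store)}
  ∪ pre   = {have(k3), locked(d_office_store)} ∪ {at(kitchen), open(d_office_kitchen)}
          = {at(kitchen), have(k3), locked(d_office_store), open(d_office_kitchen)}

== RESULT ==
["at(kitchen)", "have(k3)", "locked(d_office_store)", "open(d_office_kitchen)"]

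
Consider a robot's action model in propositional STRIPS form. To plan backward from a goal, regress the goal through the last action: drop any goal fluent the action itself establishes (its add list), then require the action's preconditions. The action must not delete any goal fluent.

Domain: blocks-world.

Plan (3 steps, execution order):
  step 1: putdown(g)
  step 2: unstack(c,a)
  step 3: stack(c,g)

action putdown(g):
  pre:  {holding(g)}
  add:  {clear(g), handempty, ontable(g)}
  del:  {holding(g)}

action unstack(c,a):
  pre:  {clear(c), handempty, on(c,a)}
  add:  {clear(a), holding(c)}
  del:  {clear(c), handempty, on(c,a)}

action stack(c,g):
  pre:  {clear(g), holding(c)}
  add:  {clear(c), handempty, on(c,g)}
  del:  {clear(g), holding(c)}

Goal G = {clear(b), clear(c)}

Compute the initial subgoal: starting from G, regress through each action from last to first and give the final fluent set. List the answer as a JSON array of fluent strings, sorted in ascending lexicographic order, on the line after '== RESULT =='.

Work backward from the goal:
  through step 3 (stack(c,g)): drop {clear(c)}, keep {clear(b)}, require {clear(g), holding(c)}
    → {clear(b), clear(g), holding(c)}
  through step 2 (unstack(c,a)): drop {holding(c)}, keep {clear(b), clear(g)}, require {clear(c), handempty, on(c,a)}
    → {clear(b), clear(c), clear(g), handempty, on(c,a)}
  through step 1 (putdown(g)): drop {clear(g), handempty}, keep {clear(b), clear(c), on(c,a)}, require {holding(g)}
    → {clear(b), clear(c), holding(g), on(c,a)}

== RESULT ==
["clear(b)", "clear(c)", "holding(g)", "on(c,a)"]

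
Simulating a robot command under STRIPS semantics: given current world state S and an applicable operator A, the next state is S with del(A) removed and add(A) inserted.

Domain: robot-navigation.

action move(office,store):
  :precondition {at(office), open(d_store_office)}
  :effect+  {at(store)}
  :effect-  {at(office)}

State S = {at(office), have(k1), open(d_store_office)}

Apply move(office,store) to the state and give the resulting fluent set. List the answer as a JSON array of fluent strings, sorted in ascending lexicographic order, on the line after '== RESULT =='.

Compute (S \ del) ∪ add:
  pre ⊆ S: {at(office), open(d_store_office)} ⊆ S  — applicable
  S \ del = {have(k1), open(d_store_office)}
  ∪ add   = {at(store), have(k1), open(d_store_office)}

== RESULT ==
["at(store)", "have(k1)", "open(d_store_office)"]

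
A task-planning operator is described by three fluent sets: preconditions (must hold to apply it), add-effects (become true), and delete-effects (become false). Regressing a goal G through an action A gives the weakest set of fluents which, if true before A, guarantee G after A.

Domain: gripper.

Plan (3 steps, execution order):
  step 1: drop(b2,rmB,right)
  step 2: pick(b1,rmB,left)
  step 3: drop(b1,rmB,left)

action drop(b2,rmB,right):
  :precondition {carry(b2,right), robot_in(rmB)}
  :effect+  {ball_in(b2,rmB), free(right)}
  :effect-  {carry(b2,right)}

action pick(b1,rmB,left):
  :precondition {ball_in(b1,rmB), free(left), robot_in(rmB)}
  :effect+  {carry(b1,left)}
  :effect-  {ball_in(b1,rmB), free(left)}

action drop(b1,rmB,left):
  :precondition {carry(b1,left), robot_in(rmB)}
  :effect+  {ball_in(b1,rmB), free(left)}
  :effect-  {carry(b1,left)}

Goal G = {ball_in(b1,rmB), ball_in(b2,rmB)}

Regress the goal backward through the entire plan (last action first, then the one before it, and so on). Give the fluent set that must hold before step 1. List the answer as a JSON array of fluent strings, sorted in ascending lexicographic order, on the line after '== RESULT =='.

Regress step by step:
  through step 3 (drop(b1,rmB,left)): drop {ball_in(b1,rmB)}, keep {ball_in(b2,rmB)}, require {carry(b1,left), robot_in(rmB)}
    → {ball_in(b2,rmB), carry(b1,left), robot_in(rmB)}
  through step 2 (pick(b1,rmB,left)): drop {carry(b1,left)}, keep {ball_in(b2,rmB), robot_in(rmB)}, require {ball_in(b1,rmB), free(left), robot_in(rmB)}
    → {ball_in(b1,rmB), ball_in(b2,rmB), free(left), robot_in(rmB)}
  through step 1 (drop(b2,rmB,right)): drop {ball_in(b2,rmB)}, keep {ball_in(b1,rmB), free(left), robot_in(rmB)}, require {carry(b2,right), robot_in(rmB)}
    → {ball_in(b1,rmB), carry(b2,right), free(left), robot_in(rmB)}

== RESULT ==
["ball_in(b1,rmB)", "carry(b2,right)", "free(left)", "robot_in(rmB)"]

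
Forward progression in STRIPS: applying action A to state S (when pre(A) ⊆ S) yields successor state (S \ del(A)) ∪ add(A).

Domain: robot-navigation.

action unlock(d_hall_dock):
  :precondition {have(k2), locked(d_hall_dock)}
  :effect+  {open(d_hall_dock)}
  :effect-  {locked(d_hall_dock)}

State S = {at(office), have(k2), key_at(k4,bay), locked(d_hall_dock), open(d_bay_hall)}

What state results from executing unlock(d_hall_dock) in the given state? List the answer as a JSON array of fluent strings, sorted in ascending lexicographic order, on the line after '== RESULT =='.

Compute (S \ del) ∪ add:
  pre ⊆ S: {have(k2), locked(d_hall_dock)} ⊆ S  — applicable
  S \ del = {at(office), have(k2), key_at(k4,bay), open(d_bay_hall)}
  ∪ add   = {at(office), have(k2), key_at(k4,bay), open(d_bay_hall), open(d_hall_dock)}

== RESULT ==
["at(office)", "have(k2)", "key_at(k4,bay)", "open(d_bay_hall)", "open(d_hall_dock)"]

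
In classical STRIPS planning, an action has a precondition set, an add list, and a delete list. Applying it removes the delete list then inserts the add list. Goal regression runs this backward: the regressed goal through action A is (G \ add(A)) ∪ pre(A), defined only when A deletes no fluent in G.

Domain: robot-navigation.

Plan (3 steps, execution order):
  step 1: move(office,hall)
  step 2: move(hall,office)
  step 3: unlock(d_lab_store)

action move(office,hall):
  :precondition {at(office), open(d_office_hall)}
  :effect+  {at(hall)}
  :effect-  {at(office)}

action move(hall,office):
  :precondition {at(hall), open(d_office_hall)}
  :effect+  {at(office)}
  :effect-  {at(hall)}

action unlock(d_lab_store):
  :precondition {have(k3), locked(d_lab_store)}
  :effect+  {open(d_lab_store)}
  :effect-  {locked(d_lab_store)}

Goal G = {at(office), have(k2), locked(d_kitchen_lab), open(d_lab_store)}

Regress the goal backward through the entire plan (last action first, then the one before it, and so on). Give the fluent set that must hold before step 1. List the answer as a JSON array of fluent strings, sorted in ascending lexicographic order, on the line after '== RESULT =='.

Work backward from the goal:
  through step 3 (unlock(d_lab_store)): drop {open(d_lab_store)}, keep {at(office), have(k2), locked(d_kitchen_lab)}, require {have(k3), locked(d_lab_store)}
    → {at(office), have(k2), have(k3), locked(d_kitchen_lab), locked(d_lab_store)}
  through step 2 (move(hall,office)): drop {at(office)}, keep {have(k2), have(k3), locked(d_kitchen_lab), locked(d_lab_store)}, require {at(hall), open(d_office_hall)}
    → {at(hall), have(k2), have(k3), locked(d_kitchen_lab), locked(d_lab_store), open(d_office_hall)}
  through step 1 (move(office,hall)): drop {at(hall)}, keep {have(k2), have(k3), locked(d_kitchen_lab), locked(d_lab_store), open(d_office_hall)}, require {at(office), open(d_office_hall)}
    → {at(office), have(k2), have(k3), locked(d_kitchen_lab), locked(d_lab_store), open(d_office_hall)}

== RESULT ==
["at(office)", "have(k2)", "have(k3)", "locked(d_kitchen_lab)", "locked(d_lab_store)", "open(d_office_hall)"]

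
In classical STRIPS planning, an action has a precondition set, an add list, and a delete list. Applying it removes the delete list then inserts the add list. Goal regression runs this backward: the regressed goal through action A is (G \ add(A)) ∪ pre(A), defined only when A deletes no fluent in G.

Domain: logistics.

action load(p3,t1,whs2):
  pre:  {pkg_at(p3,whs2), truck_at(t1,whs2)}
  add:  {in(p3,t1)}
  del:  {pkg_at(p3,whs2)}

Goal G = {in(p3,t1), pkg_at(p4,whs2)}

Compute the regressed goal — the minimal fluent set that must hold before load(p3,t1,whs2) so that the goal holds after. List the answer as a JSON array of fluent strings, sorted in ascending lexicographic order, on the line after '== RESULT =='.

Regress:
  G ∩ del = {}  (empty — regression defined)
  G \ add = {in(p3,t1), pkg_at(p4,whs2)} \ {in(p3,t1)} = {pkg_at(p4,whs2)}
  ∪ pre   = {pkg_at(p4,whs2)} ∪ {pkg_at(p3,whs2), truck_at(t1,whs2)}
          = {pkg_at(p3,whs2), pkg_at(p4,whs2), truck_at(t1,whs2)}

== RESULT ==
["pkg_at(p3,whs2)", "pkg_at(p4,whs2)", "truck_at(t1,whs2)"]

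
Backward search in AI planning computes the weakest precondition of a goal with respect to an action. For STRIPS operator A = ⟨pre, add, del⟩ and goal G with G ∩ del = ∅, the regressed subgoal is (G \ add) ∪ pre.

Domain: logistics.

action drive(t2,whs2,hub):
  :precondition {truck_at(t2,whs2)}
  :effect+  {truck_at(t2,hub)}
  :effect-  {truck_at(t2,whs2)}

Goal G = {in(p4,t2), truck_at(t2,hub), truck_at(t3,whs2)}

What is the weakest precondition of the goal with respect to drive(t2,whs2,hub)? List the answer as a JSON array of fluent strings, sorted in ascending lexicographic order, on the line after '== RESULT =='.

Regress:
  G ∩ del = {}  (empty — regression defined)
  G \ add = {in(p4,t2), truck_at(t2,hub), truck_at(t3,whs2)} \ {truck_at(t2,hub)} = {in(p4,t2), truck_at(t3,whs2)}
  ∪ pre   = {in(p4,t2), truck_at(t3,whs2)} ∪ {truck_at(t2,whs2)}
          = {in(p4,t2), truck_at(t2,whs2), truck_at(t3,whs2)}

== RESULT ==
["in(p4,t2)", "truck_at(t2,whs2)", "truck_at(t3,whs2)"]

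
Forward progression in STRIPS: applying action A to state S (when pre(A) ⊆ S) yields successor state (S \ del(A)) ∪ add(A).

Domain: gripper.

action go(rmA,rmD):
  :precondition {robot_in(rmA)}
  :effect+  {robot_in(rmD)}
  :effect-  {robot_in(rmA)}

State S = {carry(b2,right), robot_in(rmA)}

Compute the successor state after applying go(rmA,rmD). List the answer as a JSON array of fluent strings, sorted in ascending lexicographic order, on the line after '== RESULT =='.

Compute (S \ del) ∪ add:
  pre ⊆ S: {robot_in(rmA)} ⊆ S  — applicable
  S \ del = {carry(b2,right)}
  ∪ add   = {carry(b2,right), robot_in(rmD)}

== RESULT ==
["carry(b2,right)", "robot_in(rmD)"]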